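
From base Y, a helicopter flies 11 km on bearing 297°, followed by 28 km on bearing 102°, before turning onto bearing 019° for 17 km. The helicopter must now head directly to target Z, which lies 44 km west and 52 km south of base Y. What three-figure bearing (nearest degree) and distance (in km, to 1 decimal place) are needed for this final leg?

225°, 95.0 km

Leg 1 (297°, 11 km): east 11 sin 297° = -9.80, north 11 cos 297° = 4.99
Leg 2 (102°, 28 km): east 28 sin 102° = 27.39, north 28 cos 102° = -5.82
Leg 3 (019°, 17 km): east 17 sin 19° = 5.53, north 17 cos 19° = 16.07
Current position: (23.12, 15.25). Target: (-44, -52). Remaining: Δeast = -67.12, Δnorth = -67.25.
Bearing = atan2(-67.12, -67.25) mod 360° = 224.95°; distance = √((-67.12)² + (-67.25)²) = 95.012 km.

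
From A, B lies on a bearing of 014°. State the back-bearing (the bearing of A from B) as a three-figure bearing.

Back-bearing = 014° + 180° = 194°.

194°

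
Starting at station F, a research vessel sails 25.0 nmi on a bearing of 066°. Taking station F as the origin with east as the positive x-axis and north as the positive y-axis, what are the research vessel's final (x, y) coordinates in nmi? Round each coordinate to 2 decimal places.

Leg 1 (066°, 25.0 nmi): east 25.0 sin 66° = 22.84, north 25.0 cos 66° = 10.17
Summing: 22.84 nmi east, 10.17 nmi north → (22.84, 10.17).

(22.84, 10.17)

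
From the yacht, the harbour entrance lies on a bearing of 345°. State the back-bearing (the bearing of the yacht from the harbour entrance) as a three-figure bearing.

165°

Back-bearing = 345° − 180° = 165°.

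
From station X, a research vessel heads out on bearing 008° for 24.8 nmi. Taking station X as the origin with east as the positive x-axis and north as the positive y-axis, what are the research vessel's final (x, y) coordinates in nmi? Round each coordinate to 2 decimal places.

Leg 1 (008°, 24.8 nmi): east 24.8 sin 8° = 3.45, north 24.8 cos 8° = 24.56
Summing: 3.45 nmi east, 24.56 nmi north → (3.45, 24.56).

(3.45, 24.56)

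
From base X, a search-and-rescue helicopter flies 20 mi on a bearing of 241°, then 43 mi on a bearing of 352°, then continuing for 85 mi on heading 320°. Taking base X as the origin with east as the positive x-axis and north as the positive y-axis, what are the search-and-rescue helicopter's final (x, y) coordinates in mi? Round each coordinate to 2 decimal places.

Leg 1 (241°, 20 mi): east 20 sin 241° = -17.49, north 20 cos 241° = -9.70
Leg 2 (352°, 43 mi): east 43 sin 352° = -5.98, north 43 cos 352° = 42.58
Leg 3 (320°, 85 mi): east 85 sin 320° = -54.64, north 85 cos 320° = 65.11
Summing: -78.11 mi east, 98.00 mi north → (-78.11, 98.00).

(-78.11, 98.00)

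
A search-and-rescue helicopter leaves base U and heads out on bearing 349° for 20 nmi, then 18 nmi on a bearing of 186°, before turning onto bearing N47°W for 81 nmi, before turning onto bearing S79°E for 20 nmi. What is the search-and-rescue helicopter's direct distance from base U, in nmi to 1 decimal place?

69.8 nmi

Leg 1 (349°, 20 nmi): east 20 sin 349° = -3.82, north 20 cos 349° = 19.63
Leg 2 (186°, 18 nmi): east 18 sin 186° = -1.88, north 18 cos 186° = -17.90
Leg 3 (N47°W, 81 nmi): east 81 sin 313° = -59.24, north 81 cos 313° = 55.24
Leg 4 (S79°E, 20 nmi): east 20 sin 101° = 19.63, north 20 cos 101° = -3.82
Net: -45.30 east, 53.16 north. Distance = √((-45.30)² + (53.16)²) = 69.844 nmi.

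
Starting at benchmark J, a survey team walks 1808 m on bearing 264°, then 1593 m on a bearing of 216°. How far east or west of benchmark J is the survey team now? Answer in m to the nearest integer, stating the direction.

Leg 1 (264°, 1808 m): east 1808 sin 264° = -1798.10, north 1808 cos 264° = -188.99
Leg 2 (216°, 1593 m): east 1593 sin 216° = -936.34, north 1593 cos 216° = -1288.76
Net east component: -2734.44 m.

2734 m west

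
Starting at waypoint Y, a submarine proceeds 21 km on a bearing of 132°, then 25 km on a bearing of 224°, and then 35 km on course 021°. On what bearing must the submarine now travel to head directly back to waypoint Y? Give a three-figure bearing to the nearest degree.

267°

Leg 1 (132°, 21 km): east 21 sin 132° = 15.61, north 21 cos 132° = -14.05
Leg 2 (224°, 25 km): east 25 sin 224° = -17.37, north 25 cos 224° = -17.98
Leg 3 (021°, 35 km): east 35 sin 21° = 12.54, north 35 cos 21° = 32.68
Net displacement: 10.78 east, 0.64 north. Direction back to start is (-10.78, -0.64): bearing = atan2(-10.78, -0.64) mod 360° = 266.60° ≈ 267°.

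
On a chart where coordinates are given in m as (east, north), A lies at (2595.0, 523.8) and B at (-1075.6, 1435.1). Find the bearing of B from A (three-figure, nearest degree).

Δeast = -1075.6 − 2595.0 = -3670.60; Δnorth = 1435.1 − 523.8 = 911.30.
Bearing = atan2(Δeast, Δnorth) mod 360° = 283.94° ≈ 284°.

284°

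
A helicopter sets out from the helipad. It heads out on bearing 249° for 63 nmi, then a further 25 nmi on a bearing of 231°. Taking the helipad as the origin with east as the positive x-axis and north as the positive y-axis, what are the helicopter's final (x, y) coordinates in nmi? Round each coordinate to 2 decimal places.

(-78.24, -38.31)

Leg 1 (249°, 63 nmi): east 63 sin 249° = -58.82, north 63 cos 249° = -22.58
Leg 2 (231°, 25 nmi): east 25 sin 231° = -19.43, north 25 cos 231° = -15.73
Summing: -78.24 nmi east, -38.31 nmi north → (-78.24, -38.31).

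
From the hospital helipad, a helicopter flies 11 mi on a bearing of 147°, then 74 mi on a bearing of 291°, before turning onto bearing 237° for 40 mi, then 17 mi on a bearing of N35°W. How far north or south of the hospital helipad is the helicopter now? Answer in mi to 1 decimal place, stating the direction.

9.4 mi north

Leg 1 (147°, 11 mi): east 11 sin 147° = 5.99, north 11 cos 147° = -9.23
Leg 2 (291°, 74 mi): east 74 sin 291° = -69.08, north 74 cos 291° = 26.52
Leg 3 (237°, 40 mi): east 40 sin 237° = -33.55, north 40 cos 237° = -21.79
Leg 4 (N35°W, 17 mi): east 17 sin 325° = -9.75, north 17 cos 325° = 13.93
Net north component: 9.43 mi.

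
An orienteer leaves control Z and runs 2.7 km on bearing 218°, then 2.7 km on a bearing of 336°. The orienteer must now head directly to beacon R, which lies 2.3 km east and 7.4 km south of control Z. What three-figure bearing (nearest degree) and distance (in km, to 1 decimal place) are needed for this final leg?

147°, 9.2 km

Leg 1 (218°, 2.7 km): east 2.7 sin 218° = -1.66, north 2.7 cos 218° = -2.13
Leg 2 (336°, 2.7 km): east 2.7 sin 336° = -1.10, north 2.7 cos 336° = 2.47
Current position: (-2.76, 0.34). Target: (2.3, -7.4). Remaining: Δeast = 5.06, Δnorth = -7.74.
Bearing = atan2(5.06, -7.74) mod 360° = 146.82°; distance = √((5.06)² + (-7.74)²) = 9.247 km.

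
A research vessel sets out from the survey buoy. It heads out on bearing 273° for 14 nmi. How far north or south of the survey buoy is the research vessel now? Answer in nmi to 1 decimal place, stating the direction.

0.7 nmi north

Leg 1 (273°, 14 nmi): east 14 sin 273° = -13.98, north 14 cos 273° = 0.73
Net north component: 0.73 nmi.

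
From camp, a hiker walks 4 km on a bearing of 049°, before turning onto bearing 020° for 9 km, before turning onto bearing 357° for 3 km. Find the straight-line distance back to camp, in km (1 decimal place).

Leg 1 (049°, 4 km): east 4 sin 49° = 3.02, north 4 cos 49° = 2.62
Leg 2 (020°, 9 km): east 9 sin 20° = 3.08, north 9 cos 20° = 8.46
Leg 3 (357°, 3 km): east 3 sin 357° = -0.16, north 3 cos 357° = 3.00
Net: 5.94 east, 14.08 north. Distance = √((5.94)² + (14.08)²) = 15.279 km.

15.3 km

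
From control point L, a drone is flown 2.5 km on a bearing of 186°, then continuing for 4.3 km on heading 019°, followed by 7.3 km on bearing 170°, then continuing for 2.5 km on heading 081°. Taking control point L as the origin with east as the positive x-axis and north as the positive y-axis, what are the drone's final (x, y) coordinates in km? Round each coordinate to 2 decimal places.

(4.88, -5.22)

Leg 1 (186°, 2.5 km): east 2.5 sin 186° = -0.26, north 2.5 cos 186° = -2.49
Leg 2 (019°, 4.3 km): east 4.3 sin 19° = 1.40, north 4.3 cos 19° = 4.07
Leg 3 (170°, 7.3 km): east 7.3 sin 170° = 1.27, north 7.3 cos 170° = -7.19
Leg 4 (081°, 2.5 km): east 2.5 sin 81° = 2.47, north 2.5 cos 81° = 0.39
Summing: 4.88 km east, -5.22 km north → (4.88, -5.22).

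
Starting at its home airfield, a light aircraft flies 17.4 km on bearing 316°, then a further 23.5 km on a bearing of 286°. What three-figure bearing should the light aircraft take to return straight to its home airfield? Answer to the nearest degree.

119°

Leg 1 (316°, 17.4 km): east 17.4 sin 316° = -12.09, north 17.4 cos 316° = 12.52
Leg 2 (286°, 23.5 km): east 23.5 sin 286° = -22.59, north 23.5 cos 286° = 6.48
Net displacement: -34.68 east, 18.99 north. Direction back to start is (34.68, -18.99): bearing = atan2(34.68, -18.99) mod 360° = 118.71° ≈ 119°.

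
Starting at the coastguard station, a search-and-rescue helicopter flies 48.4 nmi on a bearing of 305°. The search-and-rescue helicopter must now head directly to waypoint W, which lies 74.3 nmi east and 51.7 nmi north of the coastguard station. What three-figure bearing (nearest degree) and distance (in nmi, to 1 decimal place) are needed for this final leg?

Leg 1 (305°, 48.4 nmi): east 48.4 sin 305° = -39.65, north 48.4 cos 305° = 27.76
Current position: (-39.65, 27.76). Target: (74.3, 51.7). Remaining: Δeast = 113.95, Δnorth = 23.94.
Bearing = atan2(113.95, 23.94) mod 360° = 78.14°; distance = √((113.95)² + (23.94)²) = 116.434 nmi.

078°, 116.4 nmi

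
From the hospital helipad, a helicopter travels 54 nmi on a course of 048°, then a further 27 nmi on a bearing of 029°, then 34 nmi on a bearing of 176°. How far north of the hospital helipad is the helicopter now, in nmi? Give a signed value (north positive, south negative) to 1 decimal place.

Leg 1 (048°, 54 nmi): east 54 sin 48° = 40.13, north 54 cos 48° = 36.13
Leg 2 (029°, 27 nmi): east 27 sin 29° = 13.09, north 27 cos 29° = 23.61
Leg 3 (176°, 34 nmi): east 34 sin 176° = 2.37, north 34 cos 176° = -33.92
Net north component: 25.83 nmi.

25.8 nmi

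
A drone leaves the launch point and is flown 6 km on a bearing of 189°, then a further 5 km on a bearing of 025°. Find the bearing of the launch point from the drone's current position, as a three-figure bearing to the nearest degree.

Leg 1 (189°, 6 km): east 6 sin 189° = -0.94, north 6 cos 189° = -5.93
Leg 2 (025°, 5 km): east 5 sin 25° = 2.11, north 5 cos 25° = 4.53
Net displacement: 1.17 east, -1.39 north. Direction back to start is (-1.17, 1.39): bearing = atan2(-1.17, 1.39) mod 360° = 319.90° ≈ 320°.

320°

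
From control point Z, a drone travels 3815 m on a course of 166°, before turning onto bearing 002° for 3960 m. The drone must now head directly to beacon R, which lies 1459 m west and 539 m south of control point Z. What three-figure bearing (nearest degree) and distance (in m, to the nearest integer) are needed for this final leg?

Leg 1 (166°, 3815 m): east 3815 sin 166° = 922.93, north 3815 cos 166° = -3701.68
Leg 2 (002°, 3960 m): east 3960 sin 2° = 138.20, north 3960 cos 2° = 3957.59
Current position: (1061.13, 255.91). Target: (-1459, -539). Remaining: Δeast = -2520.13, Δnorth = -794.91.
Bearing = atan2(-2520.13, -794.91) mod 360° = 252.49°; distance = √((-2520.13)² + (-794.91)²) = 2642.528 m.

252°, 2643 m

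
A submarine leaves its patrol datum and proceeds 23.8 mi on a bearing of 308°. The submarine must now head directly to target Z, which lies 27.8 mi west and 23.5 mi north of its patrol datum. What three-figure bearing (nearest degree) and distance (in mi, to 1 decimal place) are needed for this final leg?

Leg 1 (308°, 23.8 mi): east 23.8 sin 308° = -18.75, north 23.8 cos 308° = 14.65
Current position: (-18.75, 14.65). Target: (-27.8, 23.5). Remaining: Δeast = -9.05, Δnorth = 8.85.
Bearing = atan2(-9.05, 8.85) mod 360° = 314.37°; distance = √((-9.05)² + (8.85)²) = 12.653 mi.

314°, 12.7 mi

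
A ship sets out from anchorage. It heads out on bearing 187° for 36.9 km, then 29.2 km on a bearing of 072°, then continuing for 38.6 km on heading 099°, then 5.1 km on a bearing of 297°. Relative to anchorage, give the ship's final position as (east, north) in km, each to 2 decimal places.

Leg 1 (187°, 36.9 km): east 36.9 sin 187° = -4.50, north 36.9 cos 187° = -36.62
Leg 2 (072°, 29.2 km): east 29.2 sin 72° = 27.77, north 29.2 cos 72° = 9.02
Leg 3 (099°, 38.6 km): east 38.6 sin 99° = 38.12, north 38.6 cos 99° = -6.04
Leg 4 (297°, 5.1 km): east 5.1 sin 297° = -4.54, north 5.1 cos 297° = 2.32
Summing: 56.85 km east, -31.32 km north → (56.85, -31.32).

(56.85, -31.32)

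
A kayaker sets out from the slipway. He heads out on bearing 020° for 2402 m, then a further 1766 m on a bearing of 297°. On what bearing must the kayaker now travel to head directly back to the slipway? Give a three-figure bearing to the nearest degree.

166°

Leg 1 (020°, 2402 m): east 2402 sin 20° = 821.53, north 2402 cos 20° = 2257.14
Leg 2 (297°, 1766 m): east 1766 sin 297° = -1573.52, north 1766 cos 297° = 801.75
Net displacement: -751.99 east, 3058.89 north. Direction back to start is (751.99, -3058.89): bearing = atan2(751.99, -3058.89) mod 360° = 166.19° ≈ 166°.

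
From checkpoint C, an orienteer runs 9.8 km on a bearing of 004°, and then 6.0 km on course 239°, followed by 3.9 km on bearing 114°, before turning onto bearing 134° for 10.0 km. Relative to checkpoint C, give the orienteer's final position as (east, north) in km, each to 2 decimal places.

Leg 1 (004°, 9.8 km): east 9.8 sin 4° = 0.68, north 9.8 cos 4° = 9.78
Leg 2 (239°, 6.0 km): east 6.0 sin 239° = -5.14, north 6.0 cos 239° = -3.09
Leg 3 (114°, 3.9 km): east 3.9 sin 114° = 3.56, north 3.9 cos 114° = -1.59
Leg 4 (134°, 10.0 km): east 10.0 sin 134° = 7.19, north 10.0 cos 134° = -6.95
Summing: 6.30 km east, -1.85 km north → (6.30, -1.85).

(6.30, -1.85)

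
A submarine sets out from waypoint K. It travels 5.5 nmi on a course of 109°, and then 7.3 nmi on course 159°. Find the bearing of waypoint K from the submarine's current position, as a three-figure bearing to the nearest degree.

Leg 1 (109°, 5.5 nmi): east 5.5 sin 109° = 5.20, north 5.5 cos 109° = -1.79
Leg 2 (159°, 7.3 nmi): east 7.3 sin 159° = 2.62, north 7.3 cos 159° = -6.82
Net displacement: 7.82 east, -8.61 north. Direction back to start is (-7.82, 8.61): bearing = atan2(-7.82, 8.61) mod 360° = 317.75° ≈ 318°.

318°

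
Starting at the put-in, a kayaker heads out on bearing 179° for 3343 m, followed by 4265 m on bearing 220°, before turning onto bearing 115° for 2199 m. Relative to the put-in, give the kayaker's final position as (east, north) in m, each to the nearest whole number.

(-690, -7539)

Leg 1 (179°, 3343 m): east 3343 sin 179° = 58.34, north 3343 cos 179° = -3342.49
Leg 2 (220°, 4265 m): east 4265 sin 220° = -2741.49, north 4265 cos 220° = -3267.18
Leg 3 (115°, 2199 m): east 2199 sin 115° = 1992.97, north 2199 cos 115° = -929.34
Summing: -690.17 m east, -7539.01 m north → (-690, -7539).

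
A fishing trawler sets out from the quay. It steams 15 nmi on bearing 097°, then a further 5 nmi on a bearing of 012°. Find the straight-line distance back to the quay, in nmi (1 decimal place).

Leg 1 (097°, 15 nmi): east 15 sin 97° = 14.89, north 15 cos 97° = -1.83
Leg 2 (012°, 5 nmi): east 5 sin 12° = 1.04, north 5 cos 12° = 4.89
Net: 15.93 east, 3.06 north. Distance = √((15.93)² + (3.06)²) = 16.220 nmi.

16.2 nmi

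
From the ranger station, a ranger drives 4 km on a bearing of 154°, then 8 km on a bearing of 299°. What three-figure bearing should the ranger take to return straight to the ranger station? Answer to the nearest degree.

093°

Leg 1 (154°, 4 km): east 4 sin 154° = 1.75, north 4 cos 154° = -3.60
Leg 2 (299°, 8 km): east 8 sin 299° = -7.00, north 8 cos 299° = 3.88
Net displacement: -5.24 east, 0.28 north. Direction back to start is (5.24, -0.28): bearing = atan2(5.24, -0.28) mod 360° = 93.09° ≈ 093°.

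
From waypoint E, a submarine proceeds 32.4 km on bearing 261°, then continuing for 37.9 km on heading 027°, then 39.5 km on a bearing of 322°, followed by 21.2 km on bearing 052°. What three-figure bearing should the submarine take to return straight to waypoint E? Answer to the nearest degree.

163°

Leg 1 (261°, 32.4 km): east 32.4 sin 261° = -32.00, north 32.4 cos 261° = -5.07
Leg 2 (027°, 37.9 km): east 37.9 sin 27° = 17.21, north 37.9 cos 27° = 33.77
Leg 3 (322°, 39.5 km): east 39.5 sin 322° = -24.32, north 39.5 cos 322° = 31.13
Leg 4 (052°, 21.2 km): east 21.2 sin 52° = 16.71, north 21.2 cos 52° = 13.05
Net displacement: -22.41 east, 72.88 north. Direction back to start is (22.41, -72.88): bearing = atan2(22.41, -72.88) mod 360° = 162.91° ≈ 163°.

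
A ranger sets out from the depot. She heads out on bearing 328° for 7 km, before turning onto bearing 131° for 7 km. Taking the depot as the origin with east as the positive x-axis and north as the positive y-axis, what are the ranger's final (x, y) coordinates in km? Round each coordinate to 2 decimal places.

Leg 1 (328°, 7 km): east 7 sin 328° = -3.71, north 7 cos 328° = 5.94
Leg 2 (131°, 7 km): east 7 sin 131° = 5.28, north 7 cos 131° = -4.59
Summing: 1.57 km east, 1.34 km north → (1.57, 1.34).

(1.57, 1.34)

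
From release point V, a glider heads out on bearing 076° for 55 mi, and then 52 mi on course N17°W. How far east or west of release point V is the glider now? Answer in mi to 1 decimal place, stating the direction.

Leg 1 (076°, 55 mi): east 55 sin 76° = 53.37, north 55 cos 76° = 13.31
Leg 2 (N17°W, 52 mi): east 52 sin 343° = -15.20, north 52 cos 343° = 49.73
Net east component: 38.16 mi.

38.2 mi east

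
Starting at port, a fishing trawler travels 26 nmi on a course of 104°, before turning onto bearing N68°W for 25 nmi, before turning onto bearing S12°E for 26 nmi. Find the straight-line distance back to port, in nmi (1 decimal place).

23.6 nmi

Leg 1 (104°, 26 nmi): east 26 sin 104° = 25.23, north 26 cos 104° = -6.29
Leg 2 (N68°W, 25 nmi): east 25 sin 292° = -23.18, north 25 cos 292° = 9.37
Leg 3 (S12°E, 26 nmi): east 26 sin 168° = 5.41, north 26 cos 168° = -25.43
Net: 7.45 east, -22.36 north. Distance = √((7.45)² + (-22.36)²) = 23.566 nmi.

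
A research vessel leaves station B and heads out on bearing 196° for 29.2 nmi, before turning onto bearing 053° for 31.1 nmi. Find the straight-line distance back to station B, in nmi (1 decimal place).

19.2 nmi

Leg 1 (196°, 29.2 nmi): east 29.2 sin 196° = -8.05, north 29.2 cos 196° = -28.07
Leg 2 (053°, 31.1 nmi): east 31.1 sin 53° = 24.84, north 31.1 cos 53° = 18.72
Net: 16.79 east, -9.35 north. Distance = √((16.79)² + (-9.35)²) = 19.218 nmi.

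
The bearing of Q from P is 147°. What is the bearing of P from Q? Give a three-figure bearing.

Back-bearing = 147° + 180° = 327°.

327°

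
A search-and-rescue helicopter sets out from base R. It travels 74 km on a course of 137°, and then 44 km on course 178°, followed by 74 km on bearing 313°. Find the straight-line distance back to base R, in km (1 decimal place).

47.7 km

Leg 1 (137°, 74 km): east 74 sin 137° = 50.47, north 74 cos 137° = -54.12
Leg 2 (178°, 44 km): east 44 sin 178° = 1.54, north 44 cos 178° = -43.97
Leg 3 (313°, 74 km): east 74 sin 313° = -54.12, north 74 cos 313° = 50.47
Net: -2.12 east, -47.63 north. Distance = √((-2.12)² + (-47.63)²) = 47.673 km.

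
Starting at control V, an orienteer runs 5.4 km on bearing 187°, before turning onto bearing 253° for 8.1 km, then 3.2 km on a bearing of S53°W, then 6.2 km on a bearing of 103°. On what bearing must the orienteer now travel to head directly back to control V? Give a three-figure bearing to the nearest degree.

Leg 1 (187°, 5.4 km): east 5.4 sin 187° = -0.66, north 5.4 cos 187° = -5.36
Leg 2 (253°, 8.1 km): east 8.1 sin 253° = -7.75, north 8.1 cos 253° = -2.37
Leg 3 (S53°W, 3.2 km): east 3.2 sin 233° = -2.56, north 3.2 cos 233° = -1.93
Leg 4 (103°, 6.2 km): east 6.2 sin 103° = 6.04, north 6.2 cos 103° = -1.39
Net displacement: -4.92 east, -11.05 north. Direction back to start is (4.92, 11.05): bearing = atan2(4.92, 11.05) mod 360° = 24.00° ≈ 024°.

024°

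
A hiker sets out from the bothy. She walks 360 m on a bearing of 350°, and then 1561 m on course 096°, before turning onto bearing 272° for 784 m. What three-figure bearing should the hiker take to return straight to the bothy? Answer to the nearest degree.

253°

Leg 1 (350°, 360 m): east 360 sin 350° = -62.51, north 360 cos 350° = 354.53
Leg 2 (096°, 1561 m): east 1561 sin 96° = 1552.45, north 1561 cos 96° = -163.17
Leg 3 (272°, 784 m): east 784 sin 272° = -783.52, north 784 cos 272° = 27.36
Net displacement: 706.41 east, 218.72 north. Direction back to start is (-706.41, -218.72): bearing = atan2(-706.41, -218.72) mod 360° = 252.80° ≈ 253°.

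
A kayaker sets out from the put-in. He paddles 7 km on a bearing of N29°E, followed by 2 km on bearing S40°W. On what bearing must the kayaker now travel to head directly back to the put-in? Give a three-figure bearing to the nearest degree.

205°

Leg 1 (N29°E, 7 km): east 7 sin 29° = 3.39, north 7 cos 29° = 6.12
Leg 2 (S40°W, 2 km): east 2 sin 220° = -1.29, north 2 cos 220° = -1.53
Net displacement: 2.11 east, 4.59 north. Direction back to start is (-2.11, -4.59): bearing = atan2(-2.11, -4.59) mod 360° = 204.67° ≈ 205°.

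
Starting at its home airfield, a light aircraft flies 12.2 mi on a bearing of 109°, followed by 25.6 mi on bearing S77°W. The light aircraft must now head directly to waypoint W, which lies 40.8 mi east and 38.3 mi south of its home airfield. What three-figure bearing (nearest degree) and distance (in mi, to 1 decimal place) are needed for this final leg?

Leg 1 (109°, 12.2 mi): east 12.2 sin 109° = 11.54, north 12.2 cos 109° = -3.97
Leg 2 (S77°W, 25.6 mi): east 25.6 sin 257° = -24.94, north 25.6 cos 257° = -5.76
Current position: (-13.41, -9.73). Target: (40.8, -38.3). Remaining: Δeast = 54.21, Δnorth = -28.57.
Bearing = atan2(54.21, -28.57) mod 360° = 117.79°; distance = √((54.21)² + (-28.57)²) = 61.276 mi.

118°, 61.3 mi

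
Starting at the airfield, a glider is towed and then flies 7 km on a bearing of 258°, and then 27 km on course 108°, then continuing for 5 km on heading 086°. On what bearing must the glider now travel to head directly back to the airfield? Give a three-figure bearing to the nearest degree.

292°

Leg 1 (258°, 7 km): east 7 sin 258° = -6.85, north 7 cos 258° = -1.46
Leg 2 (108°, 27 km): east 27 sin 108° = 25.68, north 27 cos 108° = -8.34
Leg 3 (086°, 5 km): east 5 sin 86° = 4.99, north 5 cos 86° = 0.35
Net displacement: 23.82 east, -9.45 north. Direction back to start is (-23.82, 9.45): bearing = atan2(-23.82, 9.45) mod 360° = 291.64° ≈ 292°.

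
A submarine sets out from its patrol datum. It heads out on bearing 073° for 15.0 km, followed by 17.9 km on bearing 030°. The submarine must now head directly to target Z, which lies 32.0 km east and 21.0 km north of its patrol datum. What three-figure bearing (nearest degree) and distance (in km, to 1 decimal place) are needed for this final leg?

Leg 1 (073°, 15.0 km): east 15.0 sin 73° = 14.34, north 15.0 cos 73° = 4.39
Leg 2 (030°, 17.9 km): east 17.9 sin 30° = 8.95, north 17.9 cos 30° = 15.50
Current position: (23.29, 19.89). Target: (32.0, 21.0). Remaining: Δeast = 8.71, Δnorth = 1.11.
Bearing = atan2(8.71, 1.11) mod 360° = 82.72°; distance = √((8.71)² + (1.11)²) = 8.776 km.

083°, 8.8 km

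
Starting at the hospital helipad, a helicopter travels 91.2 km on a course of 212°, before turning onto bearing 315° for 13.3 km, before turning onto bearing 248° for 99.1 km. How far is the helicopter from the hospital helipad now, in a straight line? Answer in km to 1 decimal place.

182.8 km

Leg 1 (212°, 91.2 km): east 91.2 sin 212° = -48.33, north 91.2 cos 212° = -77.34
Leg 2 (315°, 13.3 km): east 13.3 sin 315° = -9.40, north 13.3 cos 315° = 9.40
Leg 3 (248°, 99.1 km): east 99.1 sin 248° = -91.88, north 99.1 cos 248° = -37.12
Net: -149.62 east, -105.06 north. Distance = √((-149.62)² + (-105.06)²) = 182.820 km.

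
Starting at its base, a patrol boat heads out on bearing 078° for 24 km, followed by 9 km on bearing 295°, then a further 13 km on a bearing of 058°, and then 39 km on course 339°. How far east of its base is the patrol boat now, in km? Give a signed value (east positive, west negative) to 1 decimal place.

12.4 km

Leg 1 (078°, 24 km): east 24 sin 78° = 23.48, north 24 cos 78° = 4.99
Leg 2 (295°, 9 km): east 9 sin 295° = -8.16, north 9 cos 295° = 3.80
Leg 3 (058°, 13 km): east 13 sin 58° = 11.02, north 13 cos 58° = 6.89
Leg 4 (339°, 39 km): east 39 sin 339° = -13.98, north 39 cos 339° = 36.41
Net east component: 12.37 km.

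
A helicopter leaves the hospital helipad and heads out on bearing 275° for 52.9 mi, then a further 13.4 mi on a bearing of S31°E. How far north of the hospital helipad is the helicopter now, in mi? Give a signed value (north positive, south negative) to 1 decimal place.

Leg 1 (275°, 52.9 mi): east 52.9 sin 275° = -52.70, north 52.9 cos 275° = 4.61
Leg 2 (S31°E, 13.4 mi): east 13.4 sin 149° = 6.90, north 13.4 cos 149° = -11.49
Net north component: -6.88 mi.

-6.9 mi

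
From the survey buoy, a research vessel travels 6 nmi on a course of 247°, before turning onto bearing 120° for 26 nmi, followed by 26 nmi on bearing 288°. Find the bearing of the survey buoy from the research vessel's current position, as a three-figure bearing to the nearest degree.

047°

Leg 1 (247°, 6 nmi): east 6 sin 247° = -5.52, north 6 cos 247° = -2.34
Leg 2 (120°, 26 nmi): east 26 sin 120° = 22.52, north 26 cos 120° = -13.00
Leg 3 (288°, 26 nmi): east 26 sin 288° = -24.73, north 26 cos 288° = 8.03
Net displacement: -7.73 east, -7.31 north. Direction back to start is (7.73, 7.31): bearing = atan2(7.73, 7.31) mod 360° = 46.61° ≈ 047°.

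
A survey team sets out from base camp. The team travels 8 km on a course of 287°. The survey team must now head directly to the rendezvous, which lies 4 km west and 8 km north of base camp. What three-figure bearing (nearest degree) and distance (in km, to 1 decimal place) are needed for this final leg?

Leg 1 (287°, 8 km): east 8 sin 287° = -7.65, north 8 cos 287° = 2.34
Current position: (-7.65, 2.34). Target: (-4, 8). Remaining: Δeast = 3.65, Δnorth = 5.66.
Bearing = atan2(3.65, 5.66) mod 360° = 32.82°; distance = √((3.65)² + (5.66)²) = 6.736 km.

033°, 6.7 km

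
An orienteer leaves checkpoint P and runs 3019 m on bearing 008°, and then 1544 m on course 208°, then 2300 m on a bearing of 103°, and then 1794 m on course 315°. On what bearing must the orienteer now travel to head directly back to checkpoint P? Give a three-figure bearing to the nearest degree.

196°

Leg 1 (008°, 3019 m): east 3019 sin 8° = 420.16, north 3019 cos 8° = 2989.62
Leg 2 (208°, 1544 m): east 1544 sin 208° = -724.86, north 1544 cos 208° = -1363.27
Leg 3 (103°, 2300 m): east 2300 sin 103° = 2241.05, north 2300 cos 103° = -517.39
Leg 4 (315°, 1794 m): east 1794 sin 315° = -1268.55, north 1794 cos 315° = 1268.55
Net displacement: 667.80 east, 2377.51 north. Direction back to start is (-667.80, -2377.51): bearing = atan2(-667.80, -2377.51) mod 360° = 195.69° ≈ 196°.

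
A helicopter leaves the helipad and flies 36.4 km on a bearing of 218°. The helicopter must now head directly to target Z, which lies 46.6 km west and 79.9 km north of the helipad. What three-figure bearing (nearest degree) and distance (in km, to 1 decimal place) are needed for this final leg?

347°, 111.2 km

Leg 1 (218°, 36.4 km): east 36.4 sin 218° = -22.41, north 36.4 cos 218° = -28.68
Current position: (-22.41, -28.68). Target: (-46.6, 79.9). Remaining: Δeast = -24.19, Δnorth = 108.58.
Bearing = atan2(-24.19, 108.58) mod 360° = 347.44°; distance = √((-24.19)² + (108.58)²) = 111.245 km.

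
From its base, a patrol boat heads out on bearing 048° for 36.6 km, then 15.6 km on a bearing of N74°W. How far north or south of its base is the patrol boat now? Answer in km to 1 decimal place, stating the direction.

28.8 km north

Leg 1 (048°, 36.6 km): east 36.6 sin 48° = 27.20, north 36.6 cos 48° = 24.49
Leg 2 (N74°W, 15.6 km): east 15.6 sin 286° = -15.00, north 15.6 cos 286° = 4.30
Net north component: 28.79 km.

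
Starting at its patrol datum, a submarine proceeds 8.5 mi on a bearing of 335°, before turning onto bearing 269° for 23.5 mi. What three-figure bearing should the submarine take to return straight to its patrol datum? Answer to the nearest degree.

105°

Leg 1 (335°, 8.5 mi): east 8.5 sin 335° = -3.59, north 8.5 cos 335° = 7.70
Leg 2 (269°, 23.5 mi): east 23.5 sin 269° = -23.50, north 23.5 cos 269° = -0.41
Net displacement: -27.09 east, 7.29 north. Direction back to start is (27.09, -7.29): bearing = atan2(27.09, -7.29) mod 360° = 105.07° ≈ 105°.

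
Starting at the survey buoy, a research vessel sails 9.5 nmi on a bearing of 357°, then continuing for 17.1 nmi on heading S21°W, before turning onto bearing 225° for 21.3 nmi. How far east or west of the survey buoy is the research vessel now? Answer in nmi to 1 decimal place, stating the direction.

21.7 nmi west

Leg 1 (357°, 9.5 nmi): east 9.5 sin 357° = -0.50, north 9.5 cos 357° = 9.49
Leg 2 (S21°W, 17.1 nmi): east 17.1 sin 201° = -6.13, north 17.1 cos 201° = -15.96
Leg 3 (225°, 21.3 nmi): east 21.3 sin 225° = -15.06, north 21.3 cos 225° = -15.06
Net east component: -21.69 nmi.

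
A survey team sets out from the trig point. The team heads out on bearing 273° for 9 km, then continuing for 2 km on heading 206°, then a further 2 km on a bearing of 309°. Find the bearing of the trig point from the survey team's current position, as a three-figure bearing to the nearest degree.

Leg 1 (273°, 9 km): east 9 sin 273° = -8.99, north 9 cos 273° = 0.47
Leg 2 (206°, 2 km): east 2 sin 206° = -0.88, north 2 cos 206° = -1.80
Leg 3 (309°, 2 km): east 2 sin 309° = -1.55, north 2 cos 309° = 1.26
Net displacement: -11.42 east, -0.07 north. Direction back to start is (11.42, 0.07): bearing = atan2(11.42, 0.07) mod 360° = 89.66° ≈ 090°.

090°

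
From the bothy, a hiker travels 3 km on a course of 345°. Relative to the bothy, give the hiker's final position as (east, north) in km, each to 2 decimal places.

(-0.78, 2.90)

Leg 1 (345°, 3 km): east 3 sin 345° = -0.78, north 3 cos 345° = 2.90
Summing: -0.78 km east, 2.90 km north → (-0.78, 2.90).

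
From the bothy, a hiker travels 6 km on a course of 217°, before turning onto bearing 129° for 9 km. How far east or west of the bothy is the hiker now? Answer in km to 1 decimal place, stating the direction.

Leg 1 (217°, 6 km): east 6 sin 217° = -3.61, north 6 cos 217° = -4.79
Leg 2 (129°, 9 km): east 9 sin 129° = 6.99, north 9 cos 129° = -5.66
Net east component: 3.38 km.

3.4 km east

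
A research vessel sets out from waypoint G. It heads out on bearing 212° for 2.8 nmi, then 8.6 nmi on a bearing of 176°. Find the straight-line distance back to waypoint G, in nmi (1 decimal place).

11.0 nmi

Leg 1 (212°, 2.8 nmi): east 2.8 sin 212° = -1.48, north 2.8 cos 212° = -2.37
Leg 2 (176°, 8.6 nmi): east 8.6 sin 176° = 0.60, north 8.6 cos 176° = -8.58
Net: -0.88 east, -10.95 north. Distance = √((-0.88)² + (-10.95)²) = 10.989 nmi.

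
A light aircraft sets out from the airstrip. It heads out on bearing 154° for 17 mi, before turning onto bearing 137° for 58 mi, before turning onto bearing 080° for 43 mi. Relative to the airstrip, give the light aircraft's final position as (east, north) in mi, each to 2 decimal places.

(89.35, -50.23)

Leg 1 (154°, 17 mi): east 17 sin 154° = 7.45, north 17 cos 154° = -15.28
Leg 2 (137°, 58 mi): east 58 sin 137° = 39.56, north 58 cos 137° = -42.42
Leg 3 (080°, 43 mi): east 43 sin 80° = 42.35, north 43 cos 80° = 7.47
Summing: 89.35 mi east, -50.23 mi north → (89.35, -50.23).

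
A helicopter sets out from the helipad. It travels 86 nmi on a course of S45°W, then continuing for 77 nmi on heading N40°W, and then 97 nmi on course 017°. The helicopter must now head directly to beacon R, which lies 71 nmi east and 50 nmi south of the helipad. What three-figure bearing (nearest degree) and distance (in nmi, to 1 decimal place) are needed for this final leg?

133°, 208.0 nmi

Leg 1 (S45°W, 86 nmi): east 86 sin 225° = -60.81, north 86 cos 225° = -60.81
Leg 2 (N40°W, 77 nmi): east 77 sin 320° = -49.49, north 77 cos 320° = 58.99
Leg 3 (017°, 97 nmi): east 97 sin 17° = 28.36, north 97 cos 17° = 92.76
Current position: (-81.95, 90.94). Target: (71, -50). Remaining: Δeast = 152.95, Δnorth = -140.94.
Bearing = atan2(152.95, -140.94) mod 360° = 132.66°; distance = √((152.95)² + (-140.94)²) = 207.979 nmi.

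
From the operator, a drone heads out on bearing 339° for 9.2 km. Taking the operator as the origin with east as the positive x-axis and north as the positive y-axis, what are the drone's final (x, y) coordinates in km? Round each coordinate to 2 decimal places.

(-3.30, 8.59)

Leg 1 (339°, 9.2 km): east 9.2 sin 339° = -3.30, north 9.2 cos 339° = 8.59
Summing: -3.30 km east, 8.59 km north → (-3.30, 8.59).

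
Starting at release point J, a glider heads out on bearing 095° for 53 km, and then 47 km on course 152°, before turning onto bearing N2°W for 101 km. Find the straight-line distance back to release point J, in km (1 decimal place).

Leg 1 (095°, 53 km): east 53 sin 95° = 52.80, north 53 cos 95° = -4.62
Leg 2 (152°, 47 km): east 47 sin 152° = 22.07, north 47 cos 152° = -41.50
Leg 3 (N2°W, 101 km): east 101 sin 358° = -3.52, north 101 cos 358° = 100.94
Net: 71.34 east, 54.82 north. Distance = √((71.34)² + (54.82)²) = 89.969 km.

90.0 km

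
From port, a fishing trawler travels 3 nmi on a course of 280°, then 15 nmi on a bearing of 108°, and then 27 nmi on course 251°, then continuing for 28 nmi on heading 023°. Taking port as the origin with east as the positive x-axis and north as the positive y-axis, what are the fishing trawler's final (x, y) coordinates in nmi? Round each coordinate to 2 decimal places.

(-3.28, 12.87)

Leg 1 (280°, 3 nmi): east 3 sin 280° = -2.95, north 3 cos 280° = 0.52
Leg 2 (108°, 15 nmi): east 15 sin 108° = 14.27, north 15 cos 108° = -4.64
Leg 3 (251°, 27 nmi): east 27 sin 251° = -25.53, north 27 cos 251° = -8.79
Leg 4 (023°, 28 nmi): east 28 sin 23° = 10.94, north 28 cos 23° = 25.77
Summing: -3.28 nmi east, 12.87 nmi north → (-3.28, 12.87).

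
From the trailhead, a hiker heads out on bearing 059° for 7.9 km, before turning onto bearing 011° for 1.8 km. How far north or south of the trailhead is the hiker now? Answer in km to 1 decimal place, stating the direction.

5.8 km north

Leg 1 (059°, 7.9 km): east 7.9 sin 59° = 6.77, north 7.9 cos 59° = 4.07
Leg 2 (011°, 1.8 km): east 1.8 sin 11° = 0.34, north 1.8 cos 11° = 1.77
Net north component: 5.84 km.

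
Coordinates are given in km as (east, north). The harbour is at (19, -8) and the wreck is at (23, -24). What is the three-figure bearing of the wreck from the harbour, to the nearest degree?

Δeast = 23 − 19 = 4.00; Δnorth = -24 − -8 = -16.00.
Bearing = atan2(Δeast, Δnorth) mod 360° = 165.96° ≈ 166°.

166°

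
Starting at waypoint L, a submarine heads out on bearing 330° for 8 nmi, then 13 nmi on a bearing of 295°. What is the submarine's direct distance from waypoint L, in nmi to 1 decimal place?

20.1 nmi

Leg 1 (330°, 8 nmi): east 8 sin 330° = -4.00, north 8 cos 330° = 6.93
Leg 2 (295°, 13 nmi): east 13 sin 295° = -11.78, north 13 cos 295° = 5.49
Net: -15.78 east, 12.42 north. Distance = √((-15.78)² + (12.42)²) = 20.084 nmi.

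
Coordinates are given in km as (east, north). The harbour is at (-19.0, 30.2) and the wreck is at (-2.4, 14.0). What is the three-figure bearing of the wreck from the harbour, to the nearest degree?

Δeast = -2.4 − -19.0 = 16.60; Δnorth = 14.0 − 30.2 = -16.20.
Bearing = atan2(Δeast, Δnorth) mod 360° = 134.30° ≈ 134°.

134°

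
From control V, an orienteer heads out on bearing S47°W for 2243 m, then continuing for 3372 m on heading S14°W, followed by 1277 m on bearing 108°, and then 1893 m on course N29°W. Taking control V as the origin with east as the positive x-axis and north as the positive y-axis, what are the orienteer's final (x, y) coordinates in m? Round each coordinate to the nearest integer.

(-2159, -3541)

Leg 1 (S47°W, 2243 m): east 2243 sin 227° = -1640.43, north 2243 cos 227° = -1529.72
Leg 2 (S14°W, 3372 m): east 3372 sin 194° = -815.76, north 3372 cos 194° = -3271.84
Leg 3 (108°, 1277 m): east 1277 sin 108° = 1214.50, north 1277 cos 108° = -394.61
Leg 4 (N29°W, 1893 m): east 1893 sin 331° = -917.74, north 1893 cos 331° = 1655.66
Summing: -2159.43 m east, -3540.52 m north → (-2159, -3541).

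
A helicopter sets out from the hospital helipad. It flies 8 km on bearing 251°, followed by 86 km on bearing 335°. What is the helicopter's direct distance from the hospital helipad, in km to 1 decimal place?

87.2 km

Leg 1 (251°, 8 km): east 8 sin 251° = -7.56, north 8 cos 251° = -2.60
Leg 2 (335°, 86 km): east 86 sin 335° = -36.35, north 86 cos 335° = 77.94
Net: -43.91 east, 75.34 north. Distance = √((-43.91)² + (75.34)²) = 87.200 km.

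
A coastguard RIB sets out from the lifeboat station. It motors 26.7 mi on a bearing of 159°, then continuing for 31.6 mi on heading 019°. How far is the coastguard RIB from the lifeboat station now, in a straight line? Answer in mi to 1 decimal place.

20.5 mi

Leg 1 (159°, 26.7 mi): east 26.7 sin 159° = 9.57, north 26.7 cos 159° = -24.93
Leg 2 (019°, 31.6 mi): east 31.6 sin 19° = 10.29, north 31.6 cos 19° = 29.88
Net: 19.86 east, 4.95 north. Distance = √((19.86)² + (4.95)²) = 20.465 mi.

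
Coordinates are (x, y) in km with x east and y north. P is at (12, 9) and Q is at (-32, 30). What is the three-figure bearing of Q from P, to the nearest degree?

296°

Δeast = -32 − 12 = -44.00; Δnorth = 30 − 9 = 21.00.
Bearing = atan2(Δeast, Δnorth) mod 360° = 295.51° ≈ 296°.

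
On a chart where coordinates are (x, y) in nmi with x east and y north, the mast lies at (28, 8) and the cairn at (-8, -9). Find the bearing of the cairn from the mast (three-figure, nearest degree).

Δeast = -8 − 28 = -36.00; Δnorth = -9 − 8 = -17.00.
Bearing = atan2(Δeast, Δnorth) mod 360° = 244.72° ≈ 245°.

245°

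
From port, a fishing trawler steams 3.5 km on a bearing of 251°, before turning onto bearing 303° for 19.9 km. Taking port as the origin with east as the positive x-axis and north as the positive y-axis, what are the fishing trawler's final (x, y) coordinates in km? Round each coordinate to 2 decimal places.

(-20.00, 9.70)

Leg 1 (251°, 3.5 km): east 3.5 sin 251° = -3.31, north 3.5 cos 251° = -1.14
Leg 2 (303°, 19.9 km): east 19.9 sin 303° = -16.69, north 19.9 cos 303° = 10.84
Summing: -20.00 km east, 9.70 km north → (-20.00, 9.70).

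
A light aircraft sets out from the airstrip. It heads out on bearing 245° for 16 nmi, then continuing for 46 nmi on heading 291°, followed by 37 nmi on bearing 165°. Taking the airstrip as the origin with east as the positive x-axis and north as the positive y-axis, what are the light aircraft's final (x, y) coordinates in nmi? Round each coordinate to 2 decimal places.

Leg 1 (245°, 16 nmi): east 16 sin 245° = -14.50, north 16 cos 245° = -6.76
Leg 2 (291°, 46 nmi): east 46 sin 291° = -42.94, north 46 cos 291° = 16.48
Leg 3 (165°, 37 nmi): east 37 sin 165° = 9.58, north 37 cos 165° = -35.74
Summing: -47.87 nmi east, -26.02 nmi north → (-47.87, -26.02).

(-47.87, -26.02)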